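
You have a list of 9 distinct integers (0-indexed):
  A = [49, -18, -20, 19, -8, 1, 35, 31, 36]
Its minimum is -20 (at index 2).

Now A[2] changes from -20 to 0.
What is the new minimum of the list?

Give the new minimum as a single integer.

Old min = -20 (at index 2)
Change: A[2] -20 -> 0
Changed element WAS the min. Need to check: is 0 still <= all others?
  Min of remaining elements: -18
  New min = min(0, -18) = -18

Answer: -18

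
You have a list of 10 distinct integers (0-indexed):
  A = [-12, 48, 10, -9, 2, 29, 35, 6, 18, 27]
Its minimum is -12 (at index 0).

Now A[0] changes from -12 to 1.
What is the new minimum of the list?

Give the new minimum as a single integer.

Old min = -12 (at index 0)
Change: A[0] -12 -> 1
Changed element WAS the min. Need to check: is 1 still <= all others?
  Min of remaining elements: -9
  New min = min(1, -9) = -9

Answer: -9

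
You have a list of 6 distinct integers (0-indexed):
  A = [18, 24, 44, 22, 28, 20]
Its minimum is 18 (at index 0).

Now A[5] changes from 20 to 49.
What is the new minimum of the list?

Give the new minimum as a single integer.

Old min = 18 (at index 0)
Change: A[5] 20 -> 49
Changed element was NOT the old min.
  New min = min(old_min, new_val) = min(18, 49) = 18

Answer: 18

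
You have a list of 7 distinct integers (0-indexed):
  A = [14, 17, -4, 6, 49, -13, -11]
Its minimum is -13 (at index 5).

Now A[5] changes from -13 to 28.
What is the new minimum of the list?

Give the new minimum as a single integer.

Old min = -13 (at index 5)
Change: A[5] -13 -> 28
Changed element WAS the min. Need to check: is 28 still <= all others?
  Min of remaining elements: -11
  New min = min(28, -11) = -11

Answer: -11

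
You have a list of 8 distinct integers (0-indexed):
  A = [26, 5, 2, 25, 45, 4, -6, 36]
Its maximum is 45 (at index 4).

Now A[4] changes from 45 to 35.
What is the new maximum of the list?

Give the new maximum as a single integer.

Answer: 36

Derivation:
Old max = 45 (at index 4)
Change: A[4] 45 -> 35
Changed element WAS the max -> may need rescan.
  Max of remaining elements: 36
  New max = max(35, 36) = 36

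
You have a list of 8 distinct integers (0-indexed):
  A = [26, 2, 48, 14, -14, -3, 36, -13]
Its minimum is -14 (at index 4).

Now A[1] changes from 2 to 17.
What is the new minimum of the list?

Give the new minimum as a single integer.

Answer: -14

Derivation:
Old min = -14 (at index 4)
Change: A[1] 2 -> 17
Changed element was NOT the old min.
  New min = min(old_min, new_val) = min(-14, 17) = -14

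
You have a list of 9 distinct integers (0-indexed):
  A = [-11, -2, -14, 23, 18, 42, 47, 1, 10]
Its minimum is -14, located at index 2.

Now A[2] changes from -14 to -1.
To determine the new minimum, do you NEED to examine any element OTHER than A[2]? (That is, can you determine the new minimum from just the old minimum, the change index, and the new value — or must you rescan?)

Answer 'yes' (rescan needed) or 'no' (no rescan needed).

Old min = -14 at index 2
Change at index 2: -14 -> -1
Index 2 WAS the min and new value -1 > old min -14. Must rescan other elements to find the new min.
Needs rescan: yes

Answer: yes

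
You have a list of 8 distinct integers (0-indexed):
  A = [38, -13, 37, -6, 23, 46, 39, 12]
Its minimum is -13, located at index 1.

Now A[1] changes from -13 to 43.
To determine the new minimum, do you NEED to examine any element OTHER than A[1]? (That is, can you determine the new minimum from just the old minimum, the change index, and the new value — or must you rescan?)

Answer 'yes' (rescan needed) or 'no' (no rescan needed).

Old min = -13 at index 1
Change at index 1: -13 -> 43
Index 1 WAS the min and new value 43 > old min -13. Must rescan other elements to find the new min.
Needs rescan: yes

Answer: yes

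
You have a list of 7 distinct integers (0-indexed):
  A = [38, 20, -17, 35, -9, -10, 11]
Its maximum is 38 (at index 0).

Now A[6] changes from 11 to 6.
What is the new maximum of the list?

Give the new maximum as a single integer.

Answer: 38

Derivation:
Old max = 38 (at index 0)
Change: A[6] 11 -> 6
Changed element was NOT the old max.
  New max = max(old_max, new_val) = max(38, 6) = 38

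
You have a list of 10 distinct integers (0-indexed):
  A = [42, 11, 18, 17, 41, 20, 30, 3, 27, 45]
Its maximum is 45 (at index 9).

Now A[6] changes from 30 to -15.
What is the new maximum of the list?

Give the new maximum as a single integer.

Old max = 45 (at index 9)
Change: A[6] 30 -> -15
Changed element was NOT the old max.
  New max = max(old_max, new_val) = max(45, -15) = 45

Answer: 45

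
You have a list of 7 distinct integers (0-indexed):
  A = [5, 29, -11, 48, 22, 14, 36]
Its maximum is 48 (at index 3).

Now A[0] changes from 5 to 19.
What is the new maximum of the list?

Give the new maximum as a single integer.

Answer: 48

Derivation:
Old max = 48 (at index 3)
Change: A[0] 5 -> 19
Changed element was NOT the old max.
  New max = max(old_max, new_val) = max(48, 19) = 48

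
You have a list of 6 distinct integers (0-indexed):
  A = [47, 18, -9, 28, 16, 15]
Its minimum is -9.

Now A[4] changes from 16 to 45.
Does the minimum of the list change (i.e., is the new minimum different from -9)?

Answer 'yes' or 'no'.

Answer: no

Derivation:
Old min = -9
Change: A[4] 16 -> 45
Changed element was NOT the min; min changes only if 45 < -9.
New min = -9; changed? no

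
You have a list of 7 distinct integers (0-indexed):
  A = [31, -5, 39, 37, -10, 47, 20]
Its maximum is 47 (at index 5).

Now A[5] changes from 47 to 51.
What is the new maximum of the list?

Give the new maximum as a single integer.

Answer: 51

Derivation:
Old max = 47 (at index 5)
Change: A[5] 47 -> 51
Changed element WAS the max -> may need rescan.
  Max of remaining elements: 39
  New max = max(51, 39) = 51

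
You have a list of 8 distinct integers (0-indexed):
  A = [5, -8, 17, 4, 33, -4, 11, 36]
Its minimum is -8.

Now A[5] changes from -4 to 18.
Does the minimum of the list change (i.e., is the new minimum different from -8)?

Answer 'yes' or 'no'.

Answer: no

Derivation:
Old min = -8
Change: A[5] -4 -> 18
Changed element was NOT the min; min changes only if 18 < -8.
New min = -8; changed? no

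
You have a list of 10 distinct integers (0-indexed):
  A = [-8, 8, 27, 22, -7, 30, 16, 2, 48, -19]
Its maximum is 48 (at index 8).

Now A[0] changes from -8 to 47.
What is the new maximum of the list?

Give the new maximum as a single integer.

Old max = 48 (at index 8)
Change: A[0] -8 -> 47
Changed element was NOT the old max.
  New max = max(old_max, new_val) = max(48, 47) = 48

Answer: 48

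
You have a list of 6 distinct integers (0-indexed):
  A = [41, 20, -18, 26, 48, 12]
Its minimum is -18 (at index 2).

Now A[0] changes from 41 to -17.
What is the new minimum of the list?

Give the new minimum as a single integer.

Old min = -18 (at index 2)
Change: A[0] 41 -> -17
Changed element was NOT the old min.
  New min = min(old_min, new_val) = min(-18, -17) = -18

Answer: -18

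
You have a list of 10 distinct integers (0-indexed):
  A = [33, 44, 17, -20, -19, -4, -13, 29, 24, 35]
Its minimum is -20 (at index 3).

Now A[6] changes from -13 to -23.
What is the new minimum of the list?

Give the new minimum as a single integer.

Old min = -20 (at index 3)
Change: A[6] -13 -> -23
Changed element was NOT the old min.
  New min = min(old_min, new_val) = min(-20, -23) = -23

Answer: -23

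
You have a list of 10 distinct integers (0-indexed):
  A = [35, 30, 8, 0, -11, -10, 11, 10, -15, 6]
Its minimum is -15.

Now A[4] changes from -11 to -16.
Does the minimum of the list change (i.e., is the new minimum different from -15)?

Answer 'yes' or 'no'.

Old min = -15
Change: A[4] -11 -> -16
Changed element was NOT the min; min changes only if -16 < -15.
New min = -16; changed? yes

Answer: yes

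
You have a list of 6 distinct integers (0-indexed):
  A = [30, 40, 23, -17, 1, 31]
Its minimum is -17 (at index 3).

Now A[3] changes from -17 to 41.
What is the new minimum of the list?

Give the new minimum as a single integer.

Answer: 1

Derivation:
Old min = -17 (at index 3)
Change: A[3] -17 -> 41
Changed element WAS the min. Need to check: is 41 still <= all others?
  Min of remaining elements: 1
  New min = min(41, 1) = 1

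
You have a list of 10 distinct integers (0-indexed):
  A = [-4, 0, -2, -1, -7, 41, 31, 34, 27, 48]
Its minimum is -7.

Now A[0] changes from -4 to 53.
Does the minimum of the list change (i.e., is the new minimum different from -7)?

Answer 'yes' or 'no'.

Old min = -7
Change: A[0] -4 -> 53
Changed element was NOT the min; min changes only if 53 < -7.
New min = -7; changed? no

Answer: no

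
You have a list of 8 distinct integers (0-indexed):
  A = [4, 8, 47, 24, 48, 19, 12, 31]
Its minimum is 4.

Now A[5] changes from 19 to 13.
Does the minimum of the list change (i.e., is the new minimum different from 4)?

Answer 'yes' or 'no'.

Old min = 4
Change: A[5] 19 -> 13
Changed element was NOT the min; min changes only if 13 < 4.
New min = 4; changed? no

Answer: no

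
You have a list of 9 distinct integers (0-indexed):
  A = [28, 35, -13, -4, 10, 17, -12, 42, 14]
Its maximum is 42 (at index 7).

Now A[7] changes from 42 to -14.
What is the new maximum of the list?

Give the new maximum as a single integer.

Old max = 42 (at index 7)
Change: A[7] 42 -> -14
Changed element WAS the max -> may need rescan.
  Max of remaining elements: 35
  New max = max(-14, 35) = 35

Answer: 35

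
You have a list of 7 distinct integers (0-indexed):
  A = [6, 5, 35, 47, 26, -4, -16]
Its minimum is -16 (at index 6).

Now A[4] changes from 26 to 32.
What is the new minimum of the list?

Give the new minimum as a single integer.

Answer: -16

Derivation:
Old min = -16 (at index 6)
Change: A[4] 26 -> 32
Changed element was NOT the old min.
  New min = min(old_min, new_val) = min(-16, 32) = -16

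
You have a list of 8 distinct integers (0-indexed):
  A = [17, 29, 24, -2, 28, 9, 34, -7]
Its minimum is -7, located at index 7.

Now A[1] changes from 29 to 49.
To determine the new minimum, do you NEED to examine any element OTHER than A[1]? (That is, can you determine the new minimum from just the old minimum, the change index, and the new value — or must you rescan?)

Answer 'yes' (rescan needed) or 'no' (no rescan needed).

Answer: no

Derivation:
Old min = -7 at index 7
Change at index 1: 29 -> 49
Index 1 was NOT the min. New min = min(-7, 49). No rescan of other elements needed.
Needs rescan: no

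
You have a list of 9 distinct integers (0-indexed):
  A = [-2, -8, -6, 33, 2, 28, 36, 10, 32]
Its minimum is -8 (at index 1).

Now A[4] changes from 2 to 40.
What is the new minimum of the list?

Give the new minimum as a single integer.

Old min = -8 (at index 1)
Change: A[4] 2 -> 40
Changed element was NOT the old min.
  New min = min(old_min, new_val) = min(-8, 40) = -8

Answer: -8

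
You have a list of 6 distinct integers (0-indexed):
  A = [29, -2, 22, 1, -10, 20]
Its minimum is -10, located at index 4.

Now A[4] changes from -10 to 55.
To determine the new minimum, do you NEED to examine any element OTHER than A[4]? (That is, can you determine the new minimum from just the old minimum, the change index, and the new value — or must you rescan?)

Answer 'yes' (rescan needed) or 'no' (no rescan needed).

Answer: yes

Derivation:
Old min = -10 at index 4
Change at index 4: -10 -> 55
Index 4 WAS the min and new value 55 > old min -10. Must rescan other elements to find the new min.
Needs rescan: yes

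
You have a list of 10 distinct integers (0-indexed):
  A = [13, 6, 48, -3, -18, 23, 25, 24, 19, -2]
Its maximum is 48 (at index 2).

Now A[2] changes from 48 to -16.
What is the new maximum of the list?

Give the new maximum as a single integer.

Answer: 25

Derivation:
Old max = 48 (at index 2)
Change: A[2] 48 -> -16
Changed element WAS the max -> may need rescan.
  Max of remaining elements: 25
  New max = max(-16, 25) = 25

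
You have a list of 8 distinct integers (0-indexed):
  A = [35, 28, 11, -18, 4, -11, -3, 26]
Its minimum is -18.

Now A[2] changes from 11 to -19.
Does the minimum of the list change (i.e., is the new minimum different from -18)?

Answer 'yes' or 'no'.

Old min = -18
Change: A[2] 11 -> -19
Changed element was NOT the min; min changes only if -19 < -18.
New min = -19; changed? yes

Answer: yes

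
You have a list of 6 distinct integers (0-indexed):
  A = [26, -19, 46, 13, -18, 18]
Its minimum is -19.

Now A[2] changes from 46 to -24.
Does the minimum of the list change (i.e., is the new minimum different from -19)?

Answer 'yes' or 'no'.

Old min = -19
Change: A[2] 46 -> -24
Changed element was NOT the min; min changes only if -24 < -19.
New min = -24; changed? yes

Answer: yes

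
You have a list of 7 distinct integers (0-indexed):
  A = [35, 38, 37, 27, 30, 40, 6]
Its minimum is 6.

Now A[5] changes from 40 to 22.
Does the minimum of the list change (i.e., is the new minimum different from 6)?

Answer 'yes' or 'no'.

Answer: no

Derivation:
Old min = 6
Change: A[5] 40 -> 22
Changed element was NOT the min; min changes only if 22 < 6.
New min = 6; changed? no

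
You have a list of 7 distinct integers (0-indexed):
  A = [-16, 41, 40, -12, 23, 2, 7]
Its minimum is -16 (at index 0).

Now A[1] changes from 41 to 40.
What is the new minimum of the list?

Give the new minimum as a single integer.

Answer: -16

Derivation:
Old min = -16 (at index 0)
Change: A[1] 41 -> 40
Changed element was NOT the old min.
  New min = min(old_min, new_val) = min(-16, 40) = -16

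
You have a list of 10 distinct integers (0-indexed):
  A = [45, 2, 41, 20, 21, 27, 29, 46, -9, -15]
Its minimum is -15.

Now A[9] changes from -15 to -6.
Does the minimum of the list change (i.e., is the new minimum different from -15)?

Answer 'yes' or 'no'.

Answer: yes

Derivation:
Old min = -15
Change: A[9] -15 -> -6
Changed element was the min; new min must be rechecked.
New min = -9; changed? yes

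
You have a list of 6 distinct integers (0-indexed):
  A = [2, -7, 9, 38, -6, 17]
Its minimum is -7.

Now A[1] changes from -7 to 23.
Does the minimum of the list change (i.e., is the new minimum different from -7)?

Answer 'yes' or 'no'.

Answer: yes

Derivation:
Old min = -7
Change: A[1] -7 -> 23
Changed element was the min; new min must be rechecked.
New min = -6; changed? yes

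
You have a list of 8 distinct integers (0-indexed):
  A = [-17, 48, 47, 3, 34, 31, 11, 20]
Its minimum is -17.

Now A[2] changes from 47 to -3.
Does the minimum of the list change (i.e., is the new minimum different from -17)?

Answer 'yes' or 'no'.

Answer: no

Derivation:
Old min = -17
Change: A[2] 47 -> -3
Changed element was NOT the min; min changes only if -3 < -17.
New min = -17; changed? no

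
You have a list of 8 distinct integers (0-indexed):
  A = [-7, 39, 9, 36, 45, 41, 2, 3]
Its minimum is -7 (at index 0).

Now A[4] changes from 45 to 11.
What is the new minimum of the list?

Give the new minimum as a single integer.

Old min = -7 (at index 0)
Change: A[4] 45 -> 11
Changed element was NOT the old min.
  New min = min(old_min, new_val) = min(-7, 11) = -7

Answer: -7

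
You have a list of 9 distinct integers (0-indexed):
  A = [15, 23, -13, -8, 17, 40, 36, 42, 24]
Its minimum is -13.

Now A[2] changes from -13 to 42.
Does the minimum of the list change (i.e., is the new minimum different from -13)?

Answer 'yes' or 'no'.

Old min = -13
Change: A[2] -13 -> 42
Changed element was the min; new min must be rechecked.
New min = -8; changed? yes

Answer: yes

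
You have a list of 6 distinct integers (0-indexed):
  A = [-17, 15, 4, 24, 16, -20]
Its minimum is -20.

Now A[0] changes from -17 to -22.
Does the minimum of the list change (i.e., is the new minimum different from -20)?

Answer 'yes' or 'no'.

Answer: yes

Derivation:
Old min = -20
Change: A[0] -17 -> -22
Changed element was NOT the min; min changes only if -22 < -20.
New min = -22; changed? yes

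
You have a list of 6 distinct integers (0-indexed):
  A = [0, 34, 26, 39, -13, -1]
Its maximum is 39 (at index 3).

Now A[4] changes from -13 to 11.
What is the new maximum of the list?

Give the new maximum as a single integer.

Old max = 39 (at index 3)
Change: A[4] -13 -> 11
Changed element was NOT the old max.
  New max = max(old_max, new_val) = max(39, 11) = 39

Answer: 39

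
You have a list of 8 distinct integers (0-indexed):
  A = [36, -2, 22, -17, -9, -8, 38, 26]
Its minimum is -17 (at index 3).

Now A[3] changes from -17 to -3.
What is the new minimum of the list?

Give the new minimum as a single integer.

Old min = -17 (at index 3)
Change: A[3] -17 -> -3
Changed element WAS the min. Need to check: is -3 still <= all others?
  Min of remaining elements: -9
  New min = min(-3, -9) = -9

Answer: -9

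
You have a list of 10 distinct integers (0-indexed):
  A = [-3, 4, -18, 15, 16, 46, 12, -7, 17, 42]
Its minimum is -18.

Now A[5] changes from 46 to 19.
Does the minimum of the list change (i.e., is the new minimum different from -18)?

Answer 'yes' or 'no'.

Old min = -18
Change: A[5] 46 -> 19
Changed element was NOT the min; min changes only if 19 < -18.
New min = -18; changed? no

Answer: no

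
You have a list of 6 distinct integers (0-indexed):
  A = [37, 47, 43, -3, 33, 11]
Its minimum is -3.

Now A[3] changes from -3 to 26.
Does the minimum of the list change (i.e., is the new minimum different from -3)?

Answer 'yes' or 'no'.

Answer: yes

Derivation:
Old min = -3
Change: A[3] -3 -> 26
Changed element was the min; new min must be rechecked.
New min = 11; changed? yes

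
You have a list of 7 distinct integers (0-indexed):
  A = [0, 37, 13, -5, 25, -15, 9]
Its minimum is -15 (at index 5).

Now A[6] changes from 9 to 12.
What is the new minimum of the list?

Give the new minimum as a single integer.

Answer: -15

Derivation:
Old min = -15 (at index 5)
Change: A[6] 9 -> 12
Changed element was NOT the old min.
  New min = min(old_min, new_val) = min(-15, 12) = -15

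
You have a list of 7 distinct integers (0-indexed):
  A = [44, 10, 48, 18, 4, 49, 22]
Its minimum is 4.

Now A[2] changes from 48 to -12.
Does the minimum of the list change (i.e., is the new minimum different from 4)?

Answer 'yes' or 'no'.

Old min = 4
Change: A[2] 48 -> -12
Changed element was NOT the min; min changes only if -12 < 4.
New min = -12; changed? yes

Answer: yes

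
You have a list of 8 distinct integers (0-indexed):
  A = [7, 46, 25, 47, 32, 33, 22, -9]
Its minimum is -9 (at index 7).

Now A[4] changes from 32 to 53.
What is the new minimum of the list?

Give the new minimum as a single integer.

Answer: -9

Derivation:
Old min = -9 (at index 7)
Change: A[4] 32 -> 53
Changed element was NOT the old min.
  New min = min(old_min, new_val) = min(-9, 53) = -9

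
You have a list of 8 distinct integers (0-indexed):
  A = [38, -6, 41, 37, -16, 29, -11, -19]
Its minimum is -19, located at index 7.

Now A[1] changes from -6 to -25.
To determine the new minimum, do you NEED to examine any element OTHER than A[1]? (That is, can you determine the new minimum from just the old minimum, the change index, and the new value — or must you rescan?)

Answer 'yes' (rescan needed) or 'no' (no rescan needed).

Answer: no

Derivation:
Old min = -19 at index 7
Change at index 1: -6 -> -25
Index 1 was NOT the min. New min = min(-19, -25). No rescan of other elements needed.
Needs rescan: no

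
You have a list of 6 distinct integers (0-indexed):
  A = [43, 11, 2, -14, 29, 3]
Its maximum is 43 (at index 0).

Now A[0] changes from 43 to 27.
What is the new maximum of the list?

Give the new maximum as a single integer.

Answer: 29

Derivation:
Old max = 43 (at index 0)
Change: A[0] 43 -> 27
Changed element WAS the max -> may need rescan.
  Max of remaining elements: 29
  New max = max(27, 29) = 29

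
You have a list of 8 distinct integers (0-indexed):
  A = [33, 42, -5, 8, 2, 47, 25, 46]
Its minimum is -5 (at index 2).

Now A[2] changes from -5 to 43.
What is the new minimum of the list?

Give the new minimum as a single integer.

Old min = -5 (at index 2)
Change: A[2] -5 -> 43
Changed element WAS the min. Need to check: is 43 still <= all others?
  Min of remaining elements: 2
  New min = min(43, 2) = 2

Answer: 2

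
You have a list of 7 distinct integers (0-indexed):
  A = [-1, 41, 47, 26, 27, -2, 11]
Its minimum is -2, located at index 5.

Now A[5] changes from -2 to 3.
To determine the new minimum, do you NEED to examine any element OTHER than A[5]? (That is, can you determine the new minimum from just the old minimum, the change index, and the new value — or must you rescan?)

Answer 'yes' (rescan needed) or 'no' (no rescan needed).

Old min = -2 at index 5
Change at index 5: -2 -> 3
Index 5 WAS the min and new value 3 > old min -2. Must rescan other elements to find the new min.
Needs rescan: yes

Answer: yes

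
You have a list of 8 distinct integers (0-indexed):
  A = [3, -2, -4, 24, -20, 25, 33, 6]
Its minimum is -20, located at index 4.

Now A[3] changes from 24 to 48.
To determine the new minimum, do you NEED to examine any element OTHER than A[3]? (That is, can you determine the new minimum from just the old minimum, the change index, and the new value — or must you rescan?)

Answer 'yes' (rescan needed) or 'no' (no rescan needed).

Old min = -20 at index 4
Change at index 3: 24 -> 48
Index 3 was NOT the min. New min = min(-20, 48). No rescan of other elements needed.
Needs rescan: no

Answer: no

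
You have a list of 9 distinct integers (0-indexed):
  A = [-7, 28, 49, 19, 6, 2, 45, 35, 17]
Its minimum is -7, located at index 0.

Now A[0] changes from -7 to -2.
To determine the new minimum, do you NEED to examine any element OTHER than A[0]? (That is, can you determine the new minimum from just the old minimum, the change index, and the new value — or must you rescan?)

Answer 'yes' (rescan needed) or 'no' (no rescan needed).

Old min = -7 at index 0
Change at index 0: -7 -> -2
Index 0 WAS the min and new value -2 > old min -7. Must rescan other elements to find the new min.
Needs rescan: yes

Answer: yes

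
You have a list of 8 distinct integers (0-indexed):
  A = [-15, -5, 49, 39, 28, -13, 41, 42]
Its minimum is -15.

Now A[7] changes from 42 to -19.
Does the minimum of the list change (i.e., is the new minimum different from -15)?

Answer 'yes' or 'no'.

Answer: yes

Derivation:
Old min = -15
Change: A[7] 42 -> -19
Changed element was NOT the min; min changes only if -19 < -15.
New min = -19; changed? yes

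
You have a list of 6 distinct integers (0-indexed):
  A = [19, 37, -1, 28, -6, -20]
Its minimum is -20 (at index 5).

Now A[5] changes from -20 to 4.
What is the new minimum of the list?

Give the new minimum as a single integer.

Old min = -20 (at index 5)
Change: A[5] -20 -> 4
Changed element WAS the min. Need to check: is 4 still <= all others?
  Min of remaining elements: -6
  New min = min(4, -6) = -6

Answer: -6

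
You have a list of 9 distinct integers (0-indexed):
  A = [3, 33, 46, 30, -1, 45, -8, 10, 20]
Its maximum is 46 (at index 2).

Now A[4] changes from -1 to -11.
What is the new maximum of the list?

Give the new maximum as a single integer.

Old max = 46 (at index 2)
Change: A[4] -1 -> -11
Changed element was NOT the old max.
  New max = max(old_max, new_val) = max(46, -11) = 46

Answer: 46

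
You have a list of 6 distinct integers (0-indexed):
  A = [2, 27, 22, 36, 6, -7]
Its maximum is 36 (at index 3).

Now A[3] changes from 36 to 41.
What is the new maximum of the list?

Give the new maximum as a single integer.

Answer: 41

Derivation:
Old max = 36 (at index 3)
Change: A[3] 36 -> 41
Changed element WAS the max -> may need rescan.
  Max of remaining elements: 27
  New max = max(41, 27) = 41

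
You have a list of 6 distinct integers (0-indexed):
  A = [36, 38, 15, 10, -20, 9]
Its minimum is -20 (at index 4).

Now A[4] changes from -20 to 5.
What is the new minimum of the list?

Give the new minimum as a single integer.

Answer: 5

Derivation:
Old min = -20 (at index 4)
Change: A[4] -20 -> 5
Changed element WAS the min. Need to check: is 5 still <= all others?
  Min of remaining elements: 9
  New min = min(5, 9) = 5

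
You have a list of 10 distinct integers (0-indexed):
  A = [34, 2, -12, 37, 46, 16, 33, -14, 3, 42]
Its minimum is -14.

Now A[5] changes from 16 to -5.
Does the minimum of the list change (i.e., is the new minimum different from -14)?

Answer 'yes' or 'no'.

Answer: no

Derivation:
Old min = -14
Change: A[5] 16 -> -5
Changed element was NOT the min; min changes only if -5 < -14.
New min = -14; changed? no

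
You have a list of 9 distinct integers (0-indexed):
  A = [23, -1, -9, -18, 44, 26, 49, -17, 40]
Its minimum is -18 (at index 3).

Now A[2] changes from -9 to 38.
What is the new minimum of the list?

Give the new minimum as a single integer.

Old min = -18 (at index 3)
Change: A[2] -9 -> 38
Changed element was NOT the old min.
  New min = min(old_min, new_val) = min(-18, 38) = -18

Answer: -18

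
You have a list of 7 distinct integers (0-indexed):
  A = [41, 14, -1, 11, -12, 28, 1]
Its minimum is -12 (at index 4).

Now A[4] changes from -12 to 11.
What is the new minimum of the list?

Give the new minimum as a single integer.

Answer: -1

Derivation:
Old min = -12 (at index 4)
Change: A[4] -12 -> 11
Changed element WAS the min. Need to check: is 11 still <= all others?
  Min of remaining elements: -1
  New min = min(11, -1) = -1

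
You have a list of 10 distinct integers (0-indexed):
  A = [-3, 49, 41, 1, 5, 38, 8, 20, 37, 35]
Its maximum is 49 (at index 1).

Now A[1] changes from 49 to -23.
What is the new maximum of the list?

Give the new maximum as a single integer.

Old max = 49 (at index 1)
Change: A[1] 49 -> -23
Changed element WAS the max -> may need rescan.
  Max of remaining elements: 41
  New max = max(-23, 41) = 41

Answer: 41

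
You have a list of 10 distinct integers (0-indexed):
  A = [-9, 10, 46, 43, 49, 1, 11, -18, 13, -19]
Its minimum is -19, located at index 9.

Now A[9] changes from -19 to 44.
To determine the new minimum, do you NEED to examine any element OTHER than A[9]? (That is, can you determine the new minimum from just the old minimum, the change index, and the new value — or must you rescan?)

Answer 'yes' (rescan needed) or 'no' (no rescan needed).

Answer: yes

Derivation:
Old min = -19 at index 9
Change at index 9: -19 -> 44
Index 9 WAS the min and new value 44 > old min -19. Must rescan other elements to find the new min.
Needs rescan: yes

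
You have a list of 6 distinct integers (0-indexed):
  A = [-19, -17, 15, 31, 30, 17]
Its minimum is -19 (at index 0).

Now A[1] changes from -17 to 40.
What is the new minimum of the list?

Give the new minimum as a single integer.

Old min = -19 (at index 0)
Change: A[1] -17 -> 40
Changed element was NOT the old min.
  New min = min(old_min, new_val) = min(-19, 40) = -19

Answer: -19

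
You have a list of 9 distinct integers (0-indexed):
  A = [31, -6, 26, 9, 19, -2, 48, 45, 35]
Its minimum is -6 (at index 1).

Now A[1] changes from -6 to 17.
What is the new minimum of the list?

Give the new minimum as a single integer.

Answer: -2

Derivation:
Old min = -6 (at index 1)
Change: A[1] -6 -> 17
Changed element WAS the min. Need to check: is 17 still <= all others?
  Min of remaining elements: -2
  New min = min(17, -2) = -2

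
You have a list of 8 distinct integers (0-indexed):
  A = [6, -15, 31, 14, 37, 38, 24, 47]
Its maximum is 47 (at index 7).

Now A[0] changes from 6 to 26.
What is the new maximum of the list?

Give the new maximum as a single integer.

Old max = 47 (at index 7)
Change: A[0] 6 -> 26
Changed element was NOT the old max.
  New max = max(old_max, new_val) = max(47, 26) = 47

Answer: 47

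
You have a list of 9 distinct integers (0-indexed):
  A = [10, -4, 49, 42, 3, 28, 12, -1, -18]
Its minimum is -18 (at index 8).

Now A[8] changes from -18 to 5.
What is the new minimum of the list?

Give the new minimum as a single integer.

Answer: -4

Derivation:
Old min = -18 (at index 8)
Change: A[8] -18 -> 5
Changed element WAS the min. Need to check: is 5 still <= all others?
  Min of remaining elements: -4
  New min = min(5, -4) = -4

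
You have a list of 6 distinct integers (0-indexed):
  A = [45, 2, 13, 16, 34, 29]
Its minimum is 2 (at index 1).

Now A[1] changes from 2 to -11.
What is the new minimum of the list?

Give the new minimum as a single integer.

Old min = 2 (at index 1)
Change: A[1] 2 -> -11
Changed element WAS the min. Need to check: is -11 still <= all others?
  Min of remaining elements: 13
  New min = min(-11, 13) = -11

Answer: -11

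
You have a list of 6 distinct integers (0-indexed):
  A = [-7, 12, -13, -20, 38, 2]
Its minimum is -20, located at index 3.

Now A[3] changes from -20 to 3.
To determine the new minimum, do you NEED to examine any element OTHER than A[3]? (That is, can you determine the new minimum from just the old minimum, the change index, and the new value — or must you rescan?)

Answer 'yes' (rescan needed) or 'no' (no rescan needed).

Answer: yes

Derivation:
Old min = -20 at index 3
Change at index 3: -20 -> 3
Index 3 WAS the min and new value 3 > old min -20. Must rescan other elements to find the new min.
Needs rescan: yes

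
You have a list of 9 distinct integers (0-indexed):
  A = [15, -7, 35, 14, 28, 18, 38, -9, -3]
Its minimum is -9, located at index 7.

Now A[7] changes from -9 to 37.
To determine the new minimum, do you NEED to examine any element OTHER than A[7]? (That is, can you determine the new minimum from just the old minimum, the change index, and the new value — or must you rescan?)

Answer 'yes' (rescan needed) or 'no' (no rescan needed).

Answer: yes

Derivation:
Old min = -9 at index 7
Change at index 7: -9 -> 37
Index 7 WAS the min and new value 37 > old min -9. Must rescan other elements to find the new min.
Needs rescan: yes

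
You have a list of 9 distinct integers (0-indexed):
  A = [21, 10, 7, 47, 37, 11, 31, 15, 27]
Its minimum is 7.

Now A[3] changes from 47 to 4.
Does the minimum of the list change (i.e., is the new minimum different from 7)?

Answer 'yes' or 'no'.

Answer: yes

Derivation:
Old min = 7
Change: A[3] 47 -> 4
Changed element was NOT the min; min changes only if 4 < 7.
New min = 4; changed? yes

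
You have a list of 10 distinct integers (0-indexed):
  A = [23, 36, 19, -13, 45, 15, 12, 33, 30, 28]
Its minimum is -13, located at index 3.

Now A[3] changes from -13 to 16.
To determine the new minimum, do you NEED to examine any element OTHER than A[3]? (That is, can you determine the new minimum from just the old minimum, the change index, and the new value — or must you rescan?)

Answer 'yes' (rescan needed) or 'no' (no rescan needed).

Old min = -13 at index 3
Change at index 3: -13 -> 16
Index 3 WAS the min and new value 16 > old min -13. Must rescan other elements to find the new min.
Needs rescan: yes

Answer: yes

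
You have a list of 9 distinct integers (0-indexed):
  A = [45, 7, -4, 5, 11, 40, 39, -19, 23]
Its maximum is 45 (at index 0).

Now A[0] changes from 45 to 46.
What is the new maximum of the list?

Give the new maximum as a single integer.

Old max = 45 (at index 0)
Change: A[0] 45 -> 46
Changed element WAS the max -> may need rescan.
  Max of remaining elements: 40
  New max = max(46, 40) = 46

Answer: 46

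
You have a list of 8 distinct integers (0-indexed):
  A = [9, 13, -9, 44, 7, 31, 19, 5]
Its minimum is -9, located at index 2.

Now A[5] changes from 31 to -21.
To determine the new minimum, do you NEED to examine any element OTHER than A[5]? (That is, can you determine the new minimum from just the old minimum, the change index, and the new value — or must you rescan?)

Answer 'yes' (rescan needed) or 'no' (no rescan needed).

Old min = -9 at index 2
Change at index 5: 31 -> -21
Index 5 was NOT the min. New min = min(-9, -21). No rescan of other elements needed.
Needs rescan: no

Answer: no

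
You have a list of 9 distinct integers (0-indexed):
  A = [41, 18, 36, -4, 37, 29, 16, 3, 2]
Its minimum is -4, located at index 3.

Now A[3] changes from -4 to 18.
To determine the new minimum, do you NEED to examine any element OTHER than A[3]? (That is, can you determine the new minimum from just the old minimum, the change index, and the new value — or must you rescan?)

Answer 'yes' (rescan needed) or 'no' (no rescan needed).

Answer: yes

Derivation:
Old min = -4 at index 3
Change at index 3: -4 -> 18
Index 3 WAS the min and new value 18 > old min -4. Must rescan other elements to find the new min.
Needs rescan: yes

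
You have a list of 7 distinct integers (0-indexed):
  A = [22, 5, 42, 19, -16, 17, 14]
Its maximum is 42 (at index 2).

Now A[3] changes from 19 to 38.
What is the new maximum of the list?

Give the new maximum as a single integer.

Old max = 42 (at index 2)
Change: A[3] 19 -> 38
Changed element was NOT the old max.
  New max = max(old_max, new_val) = max(42, 38) = 42

Answer: 42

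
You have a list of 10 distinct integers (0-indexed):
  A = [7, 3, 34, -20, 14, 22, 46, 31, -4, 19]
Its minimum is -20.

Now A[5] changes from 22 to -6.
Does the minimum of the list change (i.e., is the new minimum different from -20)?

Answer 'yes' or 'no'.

Answer: no

Derivation:
Old min = -20
Change: A[5] 22 -> -6
Changed element was NOT the min; min changes only if -6 < -20.
New min = -20; changed? no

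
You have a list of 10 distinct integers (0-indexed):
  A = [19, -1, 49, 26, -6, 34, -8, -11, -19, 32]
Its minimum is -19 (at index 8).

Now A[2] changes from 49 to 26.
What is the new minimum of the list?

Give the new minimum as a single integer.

Old min = -19 (at index 8)
Change: A[2] 49 -> 26
Changed element was NOT the old min.
  New min = min(old_min, new_val) = min(-19, 26) = -19

Answer: -19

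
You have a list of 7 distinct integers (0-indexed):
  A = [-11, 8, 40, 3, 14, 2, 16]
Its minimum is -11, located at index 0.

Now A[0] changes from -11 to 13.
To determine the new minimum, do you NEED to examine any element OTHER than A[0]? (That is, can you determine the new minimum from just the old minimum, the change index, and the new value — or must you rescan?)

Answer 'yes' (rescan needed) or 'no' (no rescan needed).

Old min = -11 at index 0
Change at index 0: -11 -> 13
Index 0 WAS the min and new value 13 > old min -11. Must rescan other elements to find the new min.
Needs rescan: yes

Answer: yes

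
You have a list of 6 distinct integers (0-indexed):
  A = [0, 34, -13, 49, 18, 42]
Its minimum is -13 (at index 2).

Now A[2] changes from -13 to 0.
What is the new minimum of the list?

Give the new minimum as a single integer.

Old min = -13 (at index 2)
Change: A[2] -13 -> 0
Changed element WAS the min. Need to check: is 0 still <= all others?
  Min of remaining elements: 0
  New min = min(0, 0) = 0

Answer: 0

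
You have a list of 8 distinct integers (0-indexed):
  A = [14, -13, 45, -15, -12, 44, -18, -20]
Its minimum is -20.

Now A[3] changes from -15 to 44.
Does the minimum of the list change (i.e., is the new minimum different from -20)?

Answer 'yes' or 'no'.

Answer: no

Derivation:
Old min = -20
Change: A[3] -15 -> 44
Changed element was NOT the min; min changes only if 44 < -20.
New min = -20; changed? no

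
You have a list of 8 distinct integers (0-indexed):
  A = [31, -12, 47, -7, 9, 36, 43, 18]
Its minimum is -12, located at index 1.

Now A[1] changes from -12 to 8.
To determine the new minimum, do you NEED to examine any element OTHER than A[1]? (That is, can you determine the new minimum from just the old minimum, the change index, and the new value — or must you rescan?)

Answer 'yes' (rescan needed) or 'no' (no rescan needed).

Answer: yes

Derivation:
Old min = -12 at index 1
Change at index 1: -12 -> 8
Index 1 WAS the min and new value 8 > old min -12. Must rescan other elements to find the new min.
Needs rescan: yes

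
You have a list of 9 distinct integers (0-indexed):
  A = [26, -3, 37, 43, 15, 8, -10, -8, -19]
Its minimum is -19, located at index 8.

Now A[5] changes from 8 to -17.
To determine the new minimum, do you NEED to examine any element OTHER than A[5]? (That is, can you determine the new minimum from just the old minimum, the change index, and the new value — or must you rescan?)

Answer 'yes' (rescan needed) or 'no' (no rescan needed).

Answer: no

Derivation:
Old min = -19 at index 8
Change at index 5: 8 -> -17
Index 5 was NOT the min. New min = min(-19, -17). No rescan of other elements needed.
Needs rescan: no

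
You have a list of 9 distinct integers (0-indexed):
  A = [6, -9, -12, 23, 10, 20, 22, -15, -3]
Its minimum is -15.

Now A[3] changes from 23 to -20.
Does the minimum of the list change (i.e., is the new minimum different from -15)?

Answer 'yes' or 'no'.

Answer: yes

Derivation:
Old min = -15
Change: A[3] 23 -> -20
Changed element was NOT the min; min changes only if -20 < -15.
New min = -20; changed? yes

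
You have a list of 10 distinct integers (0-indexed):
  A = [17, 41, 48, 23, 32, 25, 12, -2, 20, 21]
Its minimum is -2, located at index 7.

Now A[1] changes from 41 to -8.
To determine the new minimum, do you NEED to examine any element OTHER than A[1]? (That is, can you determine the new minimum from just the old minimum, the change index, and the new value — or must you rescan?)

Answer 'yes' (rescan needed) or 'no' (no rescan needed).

Old min = -2 at index 7
Change at index 1: 41 -> -8
Index 1 was NOT the min. New min = min(-2, -8). No rescan of other elements needed.
Needs rescan: no

Answer: no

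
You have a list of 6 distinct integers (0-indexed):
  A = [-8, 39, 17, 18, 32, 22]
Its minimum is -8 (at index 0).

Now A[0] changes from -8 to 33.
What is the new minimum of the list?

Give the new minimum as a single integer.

Old min = -8 (at index 0)
Change: A[0] -8 -> 33
Changed element WAS the min. Need to check: is 33 still <= all others?
  Min of remaining elements: 17
  New min = min(33, 17) = 17

Answer: 17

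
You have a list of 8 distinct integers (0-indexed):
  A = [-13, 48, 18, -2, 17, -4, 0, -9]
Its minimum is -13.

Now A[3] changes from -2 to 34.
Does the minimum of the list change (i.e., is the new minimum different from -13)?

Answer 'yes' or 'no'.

Answer: no

Derivation:
Old min = -13
Change: A[3] -2 -> 34
Changed element was NOT the min; min changes only if 34 < -13.
New min = -13; changed? no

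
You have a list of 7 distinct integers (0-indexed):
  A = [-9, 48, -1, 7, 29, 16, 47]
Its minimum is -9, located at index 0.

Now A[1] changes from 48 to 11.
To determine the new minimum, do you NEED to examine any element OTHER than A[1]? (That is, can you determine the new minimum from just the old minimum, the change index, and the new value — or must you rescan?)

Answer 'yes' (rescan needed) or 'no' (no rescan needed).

Old min = -9 at index 0
Change at index 1: 48 -> 11
Index 1 was NOT the min. New min = min(-9, 11). No rescan of other elements needed.
Needs rescan: no

Answer: no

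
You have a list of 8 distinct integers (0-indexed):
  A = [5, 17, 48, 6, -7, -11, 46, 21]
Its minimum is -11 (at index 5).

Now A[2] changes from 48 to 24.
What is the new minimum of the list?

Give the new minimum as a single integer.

Answer: -11

Derivation:
Old min = -11 (at index 5)
Change: A[2] 48 -> 24
Changed element was NOT the old min.
  New min = min(old_min, new_val) = min(-11, 24) = -11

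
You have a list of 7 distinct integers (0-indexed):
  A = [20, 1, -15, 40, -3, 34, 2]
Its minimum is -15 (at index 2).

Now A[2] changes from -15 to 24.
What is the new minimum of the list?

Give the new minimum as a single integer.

Answer: -3

Derivation:
Old min = -15 (at index 2)
Change: A[2] -15 -> 24
Changed element WAS the min. Need to check: is 24 still <= all others?
  Min of remaining elements: -3
  New min = min(24, -3) = -3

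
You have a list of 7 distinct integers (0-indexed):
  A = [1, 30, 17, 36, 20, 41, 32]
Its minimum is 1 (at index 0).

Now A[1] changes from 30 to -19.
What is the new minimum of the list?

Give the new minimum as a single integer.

Old min = 1 (at index 0)
Change: A[1] 30 -> -19
Changed element was NOT the old min.
  New min = min(old_min, new_val) = min(1, -19) = -19

Answer: -19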